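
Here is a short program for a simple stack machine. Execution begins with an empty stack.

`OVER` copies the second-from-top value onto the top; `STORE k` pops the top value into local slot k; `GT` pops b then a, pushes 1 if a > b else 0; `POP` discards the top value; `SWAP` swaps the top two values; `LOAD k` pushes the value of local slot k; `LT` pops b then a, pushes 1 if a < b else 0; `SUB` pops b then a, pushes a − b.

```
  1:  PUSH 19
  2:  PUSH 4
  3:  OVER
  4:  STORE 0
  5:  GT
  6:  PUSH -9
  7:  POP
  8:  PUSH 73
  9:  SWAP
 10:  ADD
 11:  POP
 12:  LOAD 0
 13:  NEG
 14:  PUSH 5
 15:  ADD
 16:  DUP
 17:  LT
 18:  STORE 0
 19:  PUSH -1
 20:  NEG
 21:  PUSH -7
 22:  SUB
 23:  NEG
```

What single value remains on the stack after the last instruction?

-8

PUSH 19 -> [19]
PUSH 4  -> [19, 4]
OVER    -> [19, 4, 19]
STORE 0 -> [19, 4]
GT      -> [1]
PUSH -9 -> [1, -9]
POP     -> [1]
PUSH 73 -> [1, 73]
SWAP    -> [73, 1]
ADD     -> [74]
POP     -> []
LOAD 0  -> [19]
NEG     -> [-19]
PUSH 5  -> [-19, 5]
ADD     -> [-14]
DUP     -> [-14, -14]
LT      -> [0]
STORE 0 -> []
PUSH -1 -> [-1]
NEG     -> [1]
PUSH -7 -> [1, -7]
SUB     -> [8]
NEG     -> [-8]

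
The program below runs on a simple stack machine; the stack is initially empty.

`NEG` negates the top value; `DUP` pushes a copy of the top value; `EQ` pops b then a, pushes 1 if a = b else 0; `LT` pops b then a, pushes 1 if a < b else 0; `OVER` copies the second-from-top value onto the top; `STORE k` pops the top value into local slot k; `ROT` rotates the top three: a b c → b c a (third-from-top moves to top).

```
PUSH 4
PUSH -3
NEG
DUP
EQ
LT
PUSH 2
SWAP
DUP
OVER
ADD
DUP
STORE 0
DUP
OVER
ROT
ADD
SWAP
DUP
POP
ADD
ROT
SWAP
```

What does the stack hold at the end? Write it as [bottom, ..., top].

PUSH 4   [4]
PUSH -3  [4, -3]
NEG      [4, 3]
DUP      [4, 3, 3]
EQ       [4, 1]
LT       [0]
PUSH 2   [0, 2]
SWAP     [2, 0]
DUP      [2, 0, 0]
OVER     [2, 0, 0, 0]
ADD      [2, 0, 0]
DUP      [2, 0, 0, 0]
STORE 0  [2, 0, 0]
DUP      [2, 0, 0, 0]
OVER     [2, 0, 0, 0, 0]
ROT      [2, 0, 0, 0, 0]
ADD      [2, 0, 0, 0]
SWAP     [2, 0, 0, 0]
DUP      [2, 0, 0, 0, 0]
POP      [2, 0, 0, 0]
ADD      [2, 0, 0]
ROT      [0, 0, 2]
SWAP     [0, 2, 0]

[0, 2, 0]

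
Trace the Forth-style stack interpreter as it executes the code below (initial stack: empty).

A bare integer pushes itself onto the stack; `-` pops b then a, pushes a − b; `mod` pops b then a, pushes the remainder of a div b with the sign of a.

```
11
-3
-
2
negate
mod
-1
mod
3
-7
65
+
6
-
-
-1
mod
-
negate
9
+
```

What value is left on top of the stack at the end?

9

11      [11]
-3      [11, -3]
-       [14]
2       [14, 2]
negate  [14, -2]
mod     [0]
-1      [0, -1]
mod     [0]
3       [0, 3]
-7      [0, 3, -7]
65      [0, 3, -7, 65]
+       [0, 3, 58]
6       [0, 3, 58, 6]
-       [0, 3, 52]
-       [0, -49]
-1      [0, -49, -1]
mod     [0, 0]
-       [0]
negate  [0]
9       [0, 9]
+       [9]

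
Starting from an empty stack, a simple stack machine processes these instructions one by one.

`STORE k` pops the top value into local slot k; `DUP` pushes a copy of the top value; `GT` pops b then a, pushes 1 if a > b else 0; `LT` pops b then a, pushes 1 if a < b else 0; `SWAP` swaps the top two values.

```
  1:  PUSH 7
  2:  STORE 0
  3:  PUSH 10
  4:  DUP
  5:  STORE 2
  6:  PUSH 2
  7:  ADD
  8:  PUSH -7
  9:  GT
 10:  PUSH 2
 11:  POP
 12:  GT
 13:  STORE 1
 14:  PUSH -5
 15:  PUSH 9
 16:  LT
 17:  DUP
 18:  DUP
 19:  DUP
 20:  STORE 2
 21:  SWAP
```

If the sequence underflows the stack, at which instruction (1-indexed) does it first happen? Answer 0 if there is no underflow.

12

PUSH 7  -> 7
STORE 0 -> (empty)
PUSH 10 -> 10
DUP     -> 10 10
STORE 2 -> 10
PUSH 2  -> 10 2
ADD     -> 12
PUSH -7 -> 12 -7
GT      -> 1
PUSH 2  -> 1 2
POP     -> 1
GT  — needs 2 operands, stack has 1 → underflow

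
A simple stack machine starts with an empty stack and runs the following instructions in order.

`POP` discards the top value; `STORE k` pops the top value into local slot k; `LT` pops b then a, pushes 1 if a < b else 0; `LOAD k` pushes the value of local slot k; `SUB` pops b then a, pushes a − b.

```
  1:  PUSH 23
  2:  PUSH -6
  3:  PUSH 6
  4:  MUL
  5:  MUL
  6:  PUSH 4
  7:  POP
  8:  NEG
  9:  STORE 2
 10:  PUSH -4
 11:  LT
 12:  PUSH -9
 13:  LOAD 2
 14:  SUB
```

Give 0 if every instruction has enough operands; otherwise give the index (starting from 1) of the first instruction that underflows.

PUSH 23 -> 23
PUSH -6 -> 23 -6
PUSH 6  -> 23 -6 6
MUL     -> 23 -36
MUL     -> -828
PUSH 4  -> -828 4
POP     -> -828
NEG     -> 828
STORE 2 -> (empty)
PUSH -4 -> -4
LT  — needs 2 operands, stack has 1 → underflow

11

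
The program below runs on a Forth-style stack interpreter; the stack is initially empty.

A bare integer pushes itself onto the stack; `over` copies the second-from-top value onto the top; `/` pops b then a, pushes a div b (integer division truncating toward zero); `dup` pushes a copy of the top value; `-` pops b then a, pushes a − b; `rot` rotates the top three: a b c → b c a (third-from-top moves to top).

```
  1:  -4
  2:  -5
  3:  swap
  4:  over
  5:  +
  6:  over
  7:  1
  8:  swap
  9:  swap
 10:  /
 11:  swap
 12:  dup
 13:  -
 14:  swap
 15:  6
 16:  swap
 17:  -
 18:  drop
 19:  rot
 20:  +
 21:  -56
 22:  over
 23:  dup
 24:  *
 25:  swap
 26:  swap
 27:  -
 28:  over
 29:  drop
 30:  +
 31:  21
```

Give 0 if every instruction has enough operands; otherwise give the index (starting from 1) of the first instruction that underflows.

19

-4   -> [-4]
-5   -> [-4, -5]
swap -> [-5, -4]
over -> [-5, -4, -5]
+    -> [-5, -9]
over -> [-5, -9, -5]
1    -> [-5, -9, -5, 1]
swap -> [-5, -9, 1, -5]
swap -> [-5, -9, -5, 1]
/    -> [-5, -9, -5]
swap -> [-5, -5, -9]
dup  -> [-5, -5, -9, -9]
-    -> [-5, -5, 0]
swap -> [-5, 0, -5]
6    -> [-5, 0, -5, 6]
swap -> [-5, 0, 6, -5]
-    -> [-5, 0, 11]
drop -> [-5, 0]
rot  — needs 3 operands, stack has 2 → underflow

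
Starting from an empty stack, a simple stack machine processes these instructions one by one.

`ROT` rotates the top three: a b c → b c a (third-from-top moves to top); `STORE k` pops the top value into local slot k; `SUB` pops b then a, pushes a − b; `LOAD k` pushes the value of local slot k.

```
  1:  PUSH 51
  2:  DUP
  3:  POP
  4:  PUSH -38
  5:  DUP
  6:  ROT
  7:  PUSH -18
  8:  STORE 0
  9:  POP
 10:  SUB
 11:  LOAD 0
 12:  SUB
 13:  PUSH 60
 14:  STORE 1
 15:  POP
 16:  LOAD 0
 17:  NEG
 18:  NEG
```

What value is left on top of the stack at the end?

PUSH 51  -> [51]
DUP      -> [51, 51]
POP      -> [51]
PUSH -38 -> [51, -38]
DUP      -> [51, -38, -38]
ROT      -> [-38, -38, 51]
PUSH -18 -> [-38, -38, 51, -18]
STORE 0  -> [-38, -38, 51]
POP      -> [-38, -38]
SUB      -> [0]
LOAD 0   -> [0, -18]
SUB      -> [18]
PUSH 60  -> [18, 60]
STORE 1  -> [18]
POP      -> []
LOAD 0   -> [-18]
NEG      -> [18]
NEG      -> [-18]

-18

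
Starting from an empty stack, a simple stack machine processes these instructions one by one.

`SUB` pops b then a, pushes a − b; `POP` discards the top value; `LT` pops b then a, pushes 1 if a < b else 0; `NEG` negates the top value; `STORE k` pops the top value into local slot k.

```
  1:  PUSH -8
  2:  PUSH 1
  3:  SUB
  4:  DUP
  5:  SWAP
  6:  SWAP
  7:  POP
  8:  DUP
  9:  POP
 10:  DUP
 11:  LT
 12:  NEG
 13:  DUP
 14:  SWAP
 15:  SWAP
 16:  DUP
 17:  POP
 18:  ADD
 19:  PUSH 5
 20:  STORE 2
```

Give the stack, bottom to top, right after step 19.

PUSH -8  -8
PUSH 1   -8 1
SUB      -9
DUP      -9 -9
SWAP     -9 -9
SWAP     -9 -9
POP      -9
DUP      -9 -9
POP      -9
DUP      -9 -9
LT       0
NEG      0
DUP      0 0
SWAP     0 0
SWAP     0 0
DUP      0 0 0
POP      0 0
ADD      0
PUSH 5   0 5

[0, 5]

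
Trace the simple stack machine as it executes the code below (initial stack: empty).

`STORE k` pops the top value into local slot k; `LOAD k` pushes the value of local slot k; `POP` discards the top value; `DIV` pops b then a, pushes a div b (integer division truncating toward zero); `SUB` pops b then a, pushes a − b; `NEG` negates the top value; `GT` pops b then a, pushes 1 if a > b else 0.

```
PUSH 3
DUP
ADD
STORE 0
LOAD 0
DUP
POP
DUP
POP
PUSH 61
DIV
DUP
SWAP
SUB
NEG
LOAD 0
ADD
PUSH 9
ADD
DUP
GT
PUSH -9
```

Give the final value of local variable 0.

PUSH 3  : 3
DUP     : 3 3
ADD     : 6
STORE 0 : (empty)
LOAD 0  : 6
DUP     : 6 6
POP     : 6
DUP     : 6 6
POP     : 6
PUSH 61 : 6 61
DIV     : 0
DUP     : 0 0
SWAP    : 0 0
SUB     : 0
NEG     : 0
LOAD 0  : 0 6
ADD     : 6
PUSH 9  : 6 9
ADD     : 15
DUP     : 15 15
GT      : 0
PUSH -9 : 0 -9

6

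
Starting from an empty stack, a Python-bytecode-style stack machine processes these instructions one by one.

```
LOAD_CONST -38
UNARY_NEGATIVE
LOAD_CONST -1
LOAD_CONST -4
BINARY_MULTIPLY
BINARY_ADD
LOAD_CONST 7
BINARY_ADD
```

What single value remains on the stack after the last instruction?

49

LOAD_CONST -38  -> [-38]
UNARY_NEGATIVE  -> [38]
LOAD_CONST -1   -> [38, -1]
LOAD_CONST -4   -> [38, -1, -4]
BINARY_MULTIPLY -> [38, 4]
BINARY_ADD      -> [42]
LOAD_CONST 7    -> [42, 7]
BINARY_ADD      -> [49]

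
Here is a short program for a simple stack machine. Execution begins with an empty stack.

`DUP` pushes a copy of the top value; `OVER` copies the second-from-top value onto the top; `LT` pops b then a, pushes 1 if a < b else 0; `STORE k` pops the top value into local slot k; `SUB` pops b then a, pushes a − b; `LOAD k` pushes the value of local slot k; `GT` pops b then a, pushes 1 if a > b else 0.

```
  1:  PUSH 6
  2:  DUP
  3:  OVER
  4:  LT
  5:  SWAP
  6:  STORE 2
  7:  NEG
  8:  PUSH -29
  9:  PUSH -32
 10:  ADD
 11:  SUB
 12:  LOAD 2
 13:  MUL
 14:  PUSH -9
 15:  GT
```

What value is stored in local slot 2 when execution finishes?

6

PUSH 6   : [6]
DUP      : [6, 6]
OVER     : [6, 6, 6]
LT       : [6, 0]
SWAP     : [0, 6]
STORE 2  : [0]
NEG      : [0]
PUSH -29 : [0, -29]
PUSH -32 : [0, -29, -32]
ADD      : [0, -61]
SUB      : [61]
LOAD 2   : [61, 6]
MUL      : [366]
PUSH -9  : [366, -9]
GT       : [1]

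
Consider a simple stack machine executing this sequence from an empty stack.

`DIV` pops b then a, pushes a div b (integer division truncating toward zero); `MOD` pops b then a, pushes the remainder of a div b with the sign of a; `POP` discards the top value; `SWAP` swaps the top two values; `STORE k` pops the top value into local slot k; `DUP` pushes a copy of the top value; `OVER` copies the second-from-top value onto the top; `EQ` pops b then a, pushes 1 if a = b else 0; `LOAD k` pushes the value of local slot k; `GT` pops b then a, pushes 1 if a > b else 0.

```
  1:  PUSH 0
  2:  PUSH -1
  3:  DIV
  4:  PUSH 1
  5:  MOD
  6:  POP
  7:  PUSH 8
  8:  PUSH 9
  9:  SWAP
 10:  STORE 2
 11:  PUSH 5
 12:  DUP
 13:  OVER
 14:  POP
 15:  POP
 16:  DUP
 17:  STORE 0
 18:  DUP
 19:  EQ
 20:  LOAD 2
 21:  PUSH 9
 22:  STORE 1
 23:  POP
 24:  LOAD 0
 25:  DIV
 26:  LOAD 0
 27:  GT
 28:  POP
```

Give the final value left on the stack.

9

PUSH 0  : [0]
PUSH -1 : [0, -1]
DIV     : [0]
PUSH 1  : [0, 1]
MOD     : [0]
POP     : []
PUSH 8  : [8]
PUSH 9  : [8, 9]
SWAP    : [9, 8]
STORE 2 : [9]
PUSH 5  : [9, 5]
DUP     : [9, 5, 5]
OVER    : [9, 5, 5, 5]
POP     : [9, 5, 5]
POP     : [9, 5]
DUP     : [9, 5, 5]
STORE 0 : [9, 5]
DUP     : [9, 5, 5]
EQ      : [9, 1]
LOAD 2  : [9, 1, 8]
PUSH 9  : [9, 1, 8, 9]
STORE 1 : [9, 1, 8]
POP     : [9, 1]
LOAD 0  : [9, 1, 5]
DIV     : [9, 0]
LOAD 0  : [9, 0, 5]
GT      : [9, 0]
POP     : [9]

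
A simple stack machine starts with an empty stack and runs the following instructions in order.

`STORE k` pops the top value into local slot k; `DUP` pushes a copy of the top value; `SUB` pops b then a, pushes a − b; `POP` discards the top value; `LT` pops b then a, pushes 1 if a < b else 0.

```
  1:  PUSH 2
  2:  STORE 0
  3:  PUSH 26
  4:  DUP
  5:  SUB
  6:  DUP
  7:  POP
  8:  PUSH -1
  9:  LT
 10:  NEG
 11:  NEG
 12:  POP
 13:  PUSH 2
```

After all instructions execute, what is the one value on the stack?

2

PUSH 2  : 2
STORE 0 : (empty)
PUSH 26 : 26
DUP     : 26 26
SUB     : 0
DUP     : 0 0
POP     : 0
PUSH -1 : 0 -1
LT      : 0
NEG     : 0
NEG     : 0
POP     : (empty)
PUSH 2  : 2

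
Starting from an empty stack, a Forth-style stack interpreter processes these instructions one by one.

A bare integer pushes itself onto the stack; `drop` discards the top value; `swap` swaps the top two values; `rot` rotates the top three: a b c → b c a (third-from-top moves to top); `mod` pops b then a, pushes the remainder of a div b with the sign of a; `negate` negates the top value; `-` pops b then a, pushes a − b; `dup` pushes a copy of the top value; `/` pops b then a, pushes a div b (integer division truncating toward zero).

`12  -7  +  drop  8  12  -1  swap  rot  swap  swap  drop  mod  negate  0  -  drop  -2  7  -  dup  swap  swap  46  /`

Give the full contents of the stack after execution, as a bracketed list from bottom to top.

12     → 12
-7     → 12 -7
+      → 5
drop   → (empty)
8      → 8
12     → 8 12
-1     → 8 12 -1
swap   → 8 -1 12
rot    → -1 12 8
swap   → -1 8 12
swap   → -1 12 8
drop   → -1 12
mod    → -1
negate → 1
0      → 1 0
-      → 1
drop   → (empty)
-2     → -2
7      → -2 7
-      → -9
dup    → -9 -9
swap   → -9 -9
swap   → -9 -9
46     → -9 -9 46
/      → -9 0

[-9, 0]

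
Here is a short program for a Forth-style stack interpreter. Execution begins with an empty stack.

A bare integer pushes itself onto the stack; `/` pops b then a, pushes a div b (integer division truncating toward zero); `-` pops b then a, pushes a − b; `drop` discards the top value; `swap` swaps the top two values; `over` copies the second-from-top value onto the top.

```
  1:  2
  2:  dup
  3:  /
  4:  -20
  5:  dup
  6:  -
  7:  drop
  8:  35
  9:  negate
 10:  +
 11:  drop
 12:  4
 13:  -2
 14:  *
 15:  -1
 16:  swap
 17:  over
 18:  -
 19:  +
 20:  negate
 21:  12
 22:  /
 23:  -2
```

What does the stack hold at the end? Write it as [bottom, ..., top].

[0, -2]

2       2
dup     2 2
/       1
-20     1 -20
dup     1 -20 -20
-       1 0
drop    1
35      1 35
negate  1 -35
+       -34
drop    (empty)
4       4
-2      4 -2
*       -8
-1      -8 -1
swap    -1 -8
over    -1 -8 -1
-       -1 -7
+       -8
negate  8
12      8 12
/       0
-2      0 -2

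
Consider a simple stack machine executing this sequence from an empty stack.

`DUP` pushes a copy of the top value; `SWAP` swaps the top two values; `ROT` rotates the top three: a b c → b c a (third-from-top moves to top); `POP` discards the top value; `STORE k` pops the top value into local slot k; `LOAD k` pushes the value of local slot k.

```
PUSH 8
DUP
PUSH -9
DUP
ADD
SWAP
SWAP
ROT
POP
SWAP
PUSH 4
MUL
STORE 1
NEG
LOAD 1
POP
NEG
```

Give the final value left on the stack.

PUSH 8  -> 8
DUP     -> 8 8
PUSH -9 -> 8 8 -9
DUP     -> 8 8 -9 -9
ADD     -> 8 8 -18
SWAP    -> 8 -18 8
SWAP    -> 8 8 -18
ROT     -> 8 -18 8
POP     -> 8 -18
SWAP    -> -18 8
PUSH 4  -> -18 8 4
MUL     -> -18 32
STORE 1 -> -18
NEG     -> 18
LOAD 1  -> 18 32
POP     -> 18
NEG     -> -18

-18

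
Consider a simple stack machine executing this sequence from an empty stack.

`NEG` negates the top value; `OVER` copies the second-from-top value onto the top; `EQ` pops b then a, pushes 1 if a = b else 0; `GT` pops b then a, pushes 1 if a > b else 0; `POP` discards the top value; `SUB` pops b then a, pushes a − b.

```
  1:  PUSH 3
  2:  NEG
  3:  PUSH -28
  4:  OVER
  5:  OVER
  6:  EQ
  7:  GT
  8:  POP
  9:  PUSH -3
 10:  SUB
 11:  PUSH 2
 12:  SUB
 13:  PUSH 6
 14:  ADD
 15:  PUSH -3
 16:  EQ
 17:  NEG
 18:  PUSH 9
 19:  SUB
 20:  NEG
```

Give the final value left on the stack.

9

PUSH 3   -> 3
NEG      -> -3
PUSH -28 -> -3 -28
OVER     -> -3 -28 -3
OVER     -> -3 -28 -3 -28
EQ       -> -3 -28 0
GT       -> -3 0
POP      -> -3
PUSH -3  -> -3 -3
SUB      -> 0
PUSH 2   -> 0 2
SUB      -> -2
PUSH 6   -> -2 6
ADD      -> 4
PUSH -3  -> 4 -3
EQ       -> 0
NEG      -> 0
PUSH 9   -> 0 9
SUB      -> -9
NEG      -> 9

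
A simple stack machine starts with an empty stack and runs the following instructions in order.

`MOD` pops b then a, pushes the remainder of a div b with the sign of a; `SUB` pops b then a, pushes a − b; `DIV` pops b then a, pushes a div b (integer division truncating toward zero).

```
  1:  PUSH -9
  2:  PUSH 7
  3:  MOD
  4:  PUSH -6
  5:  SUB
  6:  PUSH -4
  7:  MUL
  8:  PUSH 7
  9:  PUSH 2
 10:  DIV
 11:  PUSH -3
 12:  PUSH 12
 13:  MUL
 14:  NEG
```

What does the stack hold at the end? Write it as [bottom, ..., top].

PUSH -9 -> [-9]
PUSH 7  -> [-9, 7]
MOD     -> [-2]
PUSH -6 -> [-2, -6]
SUB     -> [4]
PUSH -4 -> [4, -4]
MUL     -> [-16]
PUSH 7  -> [-16, 7]
PUSH 2  -> [-16, 7, 2]
DIV     -> [-16, 3]
PUSH -3 -> [-16, 3, -3]
PUSH 12 -> [-16, 3, -3, 12]
MUL     -> [-16, 3, -36]
NEG     -> [-16, 3, 36]

[-16, 3, 36]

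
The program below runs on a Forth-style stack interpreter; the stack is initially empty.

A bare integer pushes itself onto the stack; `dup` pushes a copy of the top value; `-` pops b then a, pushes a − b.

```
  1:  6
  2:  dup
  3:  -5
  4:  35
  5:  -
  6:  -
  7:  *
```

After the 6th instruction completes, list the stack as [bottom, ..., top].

6   → 6
dup → 6 6
-5  → 6 6 -5
35  → 6 6 -5 35
-   → 6 6 -40
-   → 6 46

[6, 46]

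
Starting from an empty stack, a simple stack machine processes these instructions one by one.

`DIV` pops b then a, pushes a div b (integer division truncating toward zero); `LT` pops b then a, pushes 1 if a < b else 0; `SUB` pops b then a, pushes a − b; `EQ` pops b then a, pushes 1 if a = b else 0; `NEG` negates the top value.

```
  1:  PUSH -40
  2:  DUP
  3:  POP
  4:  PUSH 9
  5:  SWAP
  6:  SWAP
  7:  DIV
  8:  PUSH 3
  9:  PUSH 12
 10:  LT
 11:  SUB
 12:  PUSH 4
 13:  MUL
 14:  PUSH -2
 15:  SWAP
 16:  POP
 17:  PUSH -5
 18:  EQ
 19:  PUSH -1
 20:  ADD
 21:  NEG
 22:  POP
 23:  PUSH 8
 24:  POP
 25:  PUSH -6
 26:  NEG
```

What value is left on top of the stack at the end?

PUSH -40 -> -40
DUP      -> -40 -40
POP      -> -40
PUSH 9   -> -40 9
SWAP     -> 9 -40
SWAP     -> -40 9
DIV      -> -4
PUSH 3   -> -4 3
PUSH 12  -> -4 3 12
LT       -> -4 1
SUB      -> -5
PUSH 4   -> -5 4
MUL      -> -20
PUSH -2  -> -20 -2
SWAP     -> -2 -20
POP      -> -2
PUSH -5  -> -2 -5
EQ       -> 0
PUSH -1  -> 0 -1
ADD      -> -1
NEG      -> 1
POP      -> (empty)
PUSH 8   -> 8
POP      -> (empty)
PUSH -6  -> -6
NEG      -> 6

6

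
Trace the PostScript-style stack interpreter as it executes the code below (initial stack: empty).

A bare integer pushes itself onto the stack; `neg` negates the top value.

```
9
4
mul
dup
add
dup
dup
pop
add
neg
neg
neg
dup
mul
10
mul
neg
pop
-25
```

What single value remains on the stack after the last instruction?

-25

9    9
4    9 4
mul  36
dup  36 36
add  72
dup  72 72
dup  72 72 72
pop  72 72
add  144
neg  -144
neg  144
neg  -144
dup  -144 -144
mul  20736
10   20736 10
mul  207360
neg  -207360
pop  (empty)
-25  -25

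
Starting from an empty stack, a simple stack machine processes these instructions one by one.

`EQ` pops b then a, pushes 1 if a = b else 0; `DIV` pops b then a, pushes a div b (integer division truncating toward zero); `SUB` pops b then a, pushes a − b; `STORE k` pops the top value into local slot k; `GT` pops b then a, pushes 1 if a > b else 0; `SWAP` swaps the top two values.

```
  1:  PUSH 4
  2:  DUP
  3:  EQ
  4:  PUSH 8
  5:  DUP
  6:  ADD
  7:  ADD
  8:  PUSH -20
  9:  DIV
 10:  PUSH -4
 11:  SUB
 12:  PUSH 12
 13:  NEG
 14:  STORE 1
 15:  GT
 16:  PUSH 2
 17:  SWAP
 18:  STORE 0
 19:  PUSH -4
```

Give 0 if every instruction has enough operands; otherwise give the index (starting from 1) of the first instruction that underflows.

15

PUSH 4   → 4
DUP      → 4 4
EQ       → 1
PUSH 8   → 1 8
DUP      → 1 8 8
ADD      → 1 16
ADD      → 17
PUSH -20 → 17 -20
DIV      → 0
PUSH -4  → 0 -4
SUB      → 4
PUSH 12  → 4 12
NEG      → 4 -12
STORE 1  → 4
GT  — needs 2 operands, stack has 1 → underflow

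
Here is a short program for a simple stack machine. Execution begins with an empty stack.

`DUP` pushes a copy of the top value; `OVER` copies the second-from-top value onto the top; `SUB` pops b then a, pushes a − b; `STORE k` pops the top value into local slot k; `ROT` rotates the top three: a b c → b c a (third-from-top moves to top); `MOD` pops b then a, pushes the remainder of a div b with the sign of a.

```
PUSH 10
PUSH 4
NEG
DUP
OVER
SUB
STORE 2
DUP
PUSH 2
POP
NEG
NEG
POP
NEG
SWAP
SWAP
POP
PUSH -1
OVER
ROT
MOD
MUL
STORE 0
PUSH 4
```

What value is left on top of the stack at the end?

4

PUSH 10 → 10
PUSH 4  → 10 4
NEG     → 10 -4
DUP     → 10 -4 -4
OVER    → 10 -4 -4 -4
SUB     → 10 -4 0
STORE 2 → 10 -4
DUP     → 10 -4 -4
PUSH 2  → 10 -4 -4 2
POP     → 10 -4 -4
NEG     → 10 -4 4
NEG     → 10 -4 -4
POP     → 10 -4
NEG     → 10 4
SWAP    → 4 10
SWAP    → 10 4
POP     → 10
PUSH -1 → 10 -1
OVER    → 10 -1 10
ROT     → -1 10 10
MOD     → -1 0
MUL     → 0
STORE 0 → (empty)
PUSH 4  → 4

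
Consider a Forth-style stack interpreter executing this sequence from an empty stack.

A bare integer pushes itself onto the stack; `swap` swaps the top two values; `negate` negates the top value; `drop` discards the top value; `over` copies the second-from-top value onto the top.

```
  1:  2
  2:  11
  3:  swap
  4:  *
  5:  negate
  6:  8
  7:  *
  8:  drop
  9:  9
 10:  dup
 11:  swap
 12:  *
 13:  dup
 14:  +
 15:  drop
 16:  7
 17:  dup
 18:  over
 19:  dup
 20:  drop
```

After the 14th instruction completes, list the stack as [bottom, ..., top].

2      : 2
11     : 2 11
swap   : 11 2
*      : 22
negate : -22
8      : -22 8
*      : -176
drop   : (empty)
9      : 9
dup    : 9 9
swap   : 9 9
*      : 81
dup    : 81 81
+      : 162

[162]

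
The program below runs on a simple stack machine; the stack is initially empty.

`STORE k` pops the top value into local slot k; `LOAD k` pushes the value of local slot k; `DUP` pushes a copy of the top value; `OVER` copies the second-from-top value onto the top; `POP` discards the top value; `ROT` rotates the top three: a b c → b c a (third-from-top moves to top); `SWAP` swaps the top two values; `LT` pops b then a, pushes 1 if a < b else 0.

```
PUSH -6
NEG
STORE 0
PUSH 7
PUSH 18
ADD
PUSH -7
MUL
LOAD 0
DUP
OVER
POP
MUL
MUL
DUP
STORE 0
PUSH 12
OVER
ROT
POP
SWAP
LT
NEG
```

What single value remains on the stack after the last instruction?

PUSH -6 : [-6]
NEG     : [6]
STORE 0 : []
PUSH 7  : [7]
PUSH 18 : [7, 18]
ADD     : [25]
PUSH -7 : [25, -7]
MUL     : [-175]
LOAD 0  : [-175, 6]
DUP     : [-175, 6, 6]
OVER    : [-175, 6, 6, 6]
POP     : [-175, 6, 6]
MUL     : [-175, 36]
MUL     : [-6300]
DUP     : [-6300, -6300]
STORE 0 : [-6300]
PUSH 12 : [-6300, 12]
OVER    : [-6300, 12, -6300]
ROT     : [12, -6300, -6300]
POP     : [12, -6300]
SWAP    : [-6300, 12]
LT      : [1]
NEG     : [-1]

-1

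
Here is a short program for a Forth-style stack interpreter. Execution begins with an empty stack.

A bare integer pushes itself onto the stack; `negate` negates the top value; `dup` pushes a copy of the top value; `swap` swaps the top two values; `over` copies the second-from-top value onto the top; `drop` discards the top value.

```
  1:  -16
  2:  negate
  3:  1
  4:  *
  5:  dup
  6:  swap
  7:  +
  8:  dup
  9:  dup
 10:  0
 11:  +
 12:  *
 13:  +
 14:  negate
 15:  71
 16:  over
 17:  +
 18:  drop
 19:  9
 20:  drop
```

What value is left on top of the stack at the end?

-1056

-16    : [-16]
negate : [16]
1      : [16, 1]
*      : [16]
dup    : [16, 16]
swap   : [16, 16]
+      : [32]
dup    : [32, 32]
dup    : [32, 32, 32]
0      : [32, 32, 32, 0]
+      : [32, 32, 32]
*      : [32, 1024]
+      : [1056]
negate : [-1056]
71     : [-1056, 71]
over   : [-1056, 71, -1056]
+      : [-1056, -985]
drop   : [-1056]
9      : [-1056, 9]
drop   : [-1056]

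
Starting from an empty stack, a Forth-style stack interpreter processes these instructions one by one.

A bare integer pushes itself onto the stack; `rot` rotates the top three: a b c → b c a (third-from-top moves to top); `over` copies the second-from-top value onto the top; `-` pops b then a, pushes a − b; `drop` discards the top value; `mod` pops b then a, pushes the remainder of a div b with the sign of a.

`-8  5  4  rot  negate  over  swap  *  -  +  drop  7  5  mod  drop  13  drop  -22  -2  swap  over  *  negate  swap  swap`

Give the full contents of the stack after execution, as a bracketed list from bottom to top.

[-2, -44]

-8     : [-8]
5      : [-8, 5]
4      : [-8, 5, 4]
rot    : [5, 4, -8]
negate : [5, 4, 8]
over   : [5, 4, 8, 4]
swap   : [5, 4, 4, 8]
*      : [5, 4, 32]
-      : [5, -28]
+      : [-23]
drop   : []
7      : [7]
5      : [7, 5]
mod    : [2]
drop   : []
13     : [13]
drop   : []
-22    : [-22]
-2     : [-22, -2]
swap   : [-2, -22]
over   : [-2, -22, -2]
*      : [-2, 44]
negate : [-2, -44]
swap   : [-44, -2]
swap   : [-2, -44]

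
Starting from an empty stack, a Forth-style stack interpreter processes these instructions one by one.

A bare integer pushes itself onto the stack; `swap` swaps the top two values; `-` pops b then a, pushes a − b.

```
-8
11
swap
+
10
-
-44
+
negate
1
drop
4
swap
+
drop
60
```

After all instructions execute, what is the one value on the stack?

-8     : [-8]
11     : [-8, 11]
swap   : [11, -8]
+      : [3]
10     : [3, 10]
-      : [-7]
-44    : [-7, -44]
+      : [-51]
negate : [51]
1      : [51, 1]
drop   : [51]
4      : [51, 4]
swap   : [4, 51]
+      : [55]
drop   : []
60     : [60]

60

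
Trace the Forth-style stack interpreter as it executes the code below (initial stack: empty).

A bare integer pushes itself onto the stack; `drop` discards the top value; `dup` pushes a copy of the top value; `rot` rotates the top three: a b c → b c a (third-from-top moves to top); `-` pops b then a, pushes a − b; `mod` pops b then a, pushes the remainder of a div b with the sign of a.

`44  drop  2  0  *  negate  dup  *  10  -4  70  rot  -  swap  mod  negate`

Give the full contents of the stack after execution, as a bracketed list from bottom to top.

[0, 0]

44     : 44
drop   : (empty)
2      : 2
0      : 2 0
*      : 0
negate : 0
dup    : 0 0
*      : 0
10     : 0 10
-4     : 0 10 -4
70     : 0 10 -4 70
rot    : 0 -4 70 10
-      : 0 -4 60
swap   : 0 60 -4
mod    : 0 0
negate : 0 0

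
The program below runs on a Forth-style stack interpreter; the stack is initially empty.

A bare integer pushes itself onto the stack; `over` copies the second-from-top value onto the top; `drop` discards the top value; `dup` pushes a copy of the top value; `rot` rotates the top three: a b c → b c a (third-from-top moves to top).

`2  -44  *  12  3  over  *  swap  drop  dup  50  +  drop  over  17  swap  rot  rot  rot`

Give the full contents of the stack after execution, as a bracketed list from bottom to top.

2    : 2
-44  : 2 -44
*    : -88
12   : -88 12
3    : -88 12 3
over : -88 12 3 12
*    : -88 12 36
swap : -88 36 12
drop : -88 36
dup  : -88 36 36
50   : -88 36 36 50
+    : -88 36 86
drop : -88 36
over : -88 36 -88
17   : -88 36 -88 17
swap : -88 36 17 -88
rot  : -88 17 -88 36
rot  : -88 -88 36 17
rot  : -88 36 17 -88

[-88, 36, 17, -88]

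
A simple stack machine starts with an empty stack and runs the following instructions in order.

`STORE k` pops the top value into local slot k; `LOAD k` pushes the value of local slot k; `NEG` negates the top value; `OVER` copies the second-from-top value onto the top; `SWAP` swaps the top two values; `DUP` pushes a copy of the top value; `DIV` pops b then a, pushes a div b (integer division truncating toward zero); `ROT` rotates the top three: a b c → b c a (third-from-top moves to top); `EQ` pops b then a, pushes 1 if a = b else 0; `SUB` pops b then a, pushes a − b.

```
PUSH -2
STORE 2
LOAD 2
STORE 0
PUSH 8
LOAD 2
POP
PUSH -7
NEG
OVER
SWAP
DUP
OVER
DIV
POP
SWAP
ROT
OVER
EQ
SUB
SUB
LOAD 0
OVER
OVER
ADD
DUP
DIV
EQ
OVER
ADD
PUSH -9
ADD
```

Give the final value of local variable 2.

-2

PUSH -2 → [-2]
STORE 2 → []
LOAD 2  → [-2]
STORE 0 → []
PUSH 8  → [8]
LOAD 2  → [8, -2]
POP     → [8]
PUSH -7 → [8, -7]
NEG     → [8, 7]
OVER    → [8, 7, 8]
SWAP    → [8, 8, 7]
DUP     → [8, 8, 7, 7]
OVER    → [8, 8, 7, 7, 7]
DIV     → [8, 8, 7, 1]
POP     → [8, 8, 7]
SWAP    → [8, 7, 8]
ROT     → [7, 8, 8]
OVER    → [7, 8, 8, 8]
EQ      → [7, 8, 1]
SUB     → [7, 7]
SUB     → [0]
LOAD 0  → [0, -2]
OVER    → [0, -2, 0]
OVER    → [0, -2, 0, -2]
ADD     → [0, -2, -2]
DUP     → [0, -2, -2, -2]
DIV     → [0, -2, 1]
EQ      → [0, 0]
OVER    → [0, 0, 0]
ADD     → [0, 0]
PUSH -9 → [0, 0, -9]
ADD     → [0, -9]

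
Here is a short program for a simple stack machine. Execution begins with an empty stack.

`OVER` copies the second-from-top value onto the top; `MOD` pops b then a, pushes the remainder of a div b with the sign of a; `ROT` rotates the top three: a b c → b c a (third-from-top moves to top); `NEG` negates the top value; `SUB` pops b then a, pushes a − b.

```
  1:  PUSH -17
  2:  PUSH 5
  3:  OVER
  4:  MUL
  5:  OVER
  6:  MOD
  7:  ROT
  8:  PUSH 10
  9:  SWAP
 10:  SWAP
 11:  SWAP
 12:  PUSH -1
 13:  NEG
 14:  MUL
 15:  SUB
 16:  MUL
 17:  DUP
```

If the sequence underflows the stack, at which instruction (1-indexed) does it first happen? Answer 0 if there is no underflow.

7

PUSH -17 → [-17]
PUSH 5   → [-17, 5]
OVER     → [-17, 5, -17]
MUL      → [-17, -85]
OVER     → [-17, -85, -17]
MOD      → [-17, 0]
ROT  — needs 3 operands, stack has 2 → underflow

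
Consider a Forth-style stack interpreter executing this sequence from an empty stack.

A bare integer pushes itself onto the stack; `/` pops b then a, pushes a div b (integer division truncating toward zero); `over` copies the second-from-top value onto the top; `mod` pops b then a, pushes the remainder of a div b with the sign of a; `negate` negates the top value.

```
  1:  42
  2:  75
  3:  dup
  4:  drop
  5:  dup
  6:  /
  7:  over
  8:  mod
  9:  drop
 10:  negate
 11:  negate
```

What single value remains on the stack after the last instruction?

42     -> 42
75     -> 42 75
dup    -> 42 75 75
drop   -> 42 75
dup    -> 42 75 75
/      -> 42 1
over   -> 42 1 42
mod    -> 42 1
drop   -> 42
negate -> -42
negate -> 42

42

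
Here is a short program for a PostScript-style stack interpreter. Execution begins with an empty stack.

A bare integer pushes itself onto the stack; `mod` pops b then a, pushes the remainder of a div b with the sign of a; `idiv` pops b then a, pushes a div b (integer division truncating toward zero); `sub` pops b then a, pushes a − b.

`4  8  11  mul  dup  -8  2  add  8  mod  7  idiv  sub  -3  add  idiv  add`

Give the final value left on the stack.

4    : [4]
8    : [4, 8]
11   : [4, 8, 11]
mul  : [4, 88]
dup  : [4, 88, 88]
-8   : [4, 88, 88, -8]
2    : [4, 88, 88, -8, 2]
add  : [4, 88, 88, -6]
8    : [4, 88, 88, -6, 8]
mod  : [4, 88, 88, -6]
7    : [4, 88, 88, -6, 7]
idiv : [4, 88, 88, 0]
sub  : [4, 88, 88]
-3   : [4, 88, 88, -3]
add  : [4, 88, 85]
idiv : [4, 1]
add  : [5]

5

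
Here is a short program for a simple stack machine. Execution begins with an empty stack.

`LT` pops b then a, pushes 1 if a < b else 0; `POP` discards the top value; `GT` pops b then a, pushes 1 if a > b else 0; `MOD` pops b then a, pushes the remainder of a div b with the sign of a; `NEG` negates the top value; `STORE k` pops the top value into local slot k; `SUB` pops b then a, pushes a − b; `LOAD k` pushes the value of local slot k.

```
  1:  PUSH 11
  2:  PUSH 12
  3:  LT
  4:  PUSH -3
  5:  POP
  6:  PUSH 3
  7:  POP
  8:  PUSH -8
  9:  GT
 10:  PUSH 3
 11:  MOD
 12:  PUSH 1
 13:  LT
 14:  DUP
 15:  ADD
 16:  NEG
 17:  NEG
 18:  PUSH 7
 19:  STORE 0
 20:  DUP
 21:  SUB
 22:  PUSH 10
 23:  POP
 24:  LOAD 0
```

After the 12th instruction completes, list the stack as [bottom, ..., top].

PUSH 11 → [11]
PUSH 12 → [11, 12]
LT      → [1]
PUSH -3 → [1, -3]
POP     → [1]
PUSH 3  → [1, 3]
POP     → [1]
PUSH -8 → [1, -8]
GT      → [1]
PUSH 3  → [1, 3]
MOD     → [1]
PUSH 1  → [1, 1]

[1, 1]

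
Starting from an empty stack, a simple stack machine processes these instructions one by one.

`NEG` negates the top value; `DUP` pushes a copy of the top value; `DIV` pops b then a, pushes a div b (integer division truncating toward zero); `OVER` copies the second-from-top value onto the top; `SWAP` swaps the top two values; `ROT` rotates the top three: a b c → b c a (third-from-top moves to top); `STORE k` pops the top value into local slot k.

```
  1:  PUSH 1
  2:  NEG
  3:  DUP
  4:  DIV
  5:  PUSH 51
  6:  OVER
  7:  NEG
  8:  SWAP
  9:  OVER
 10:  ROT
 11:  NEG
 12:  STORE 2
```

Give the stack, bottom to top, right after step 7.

[1, 51, -1]

PUSH 1  : 1
NEG     : -1
DUP     : -1 -1
DIV     : 1
PUSH 51 : 1 51
OVER    : 1 51 1
NEG     : 1 51 -1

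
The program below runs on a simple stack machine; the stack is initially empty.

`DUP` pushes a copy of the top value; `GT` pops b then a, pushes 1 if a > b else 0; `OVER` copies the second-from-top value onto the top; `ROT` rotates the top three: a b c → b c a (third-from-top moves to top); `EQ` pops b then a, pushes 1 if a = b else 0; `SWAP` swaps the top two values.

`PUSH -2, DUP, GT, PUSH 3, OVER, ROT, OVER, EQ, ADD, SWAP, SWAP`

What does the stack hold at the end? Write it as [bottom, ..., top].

[3, 1]

PUSH -2 : -2
DUP     : -2 -2
GT      : 0
PUSH 3  : 0 3
OVER    : 0 3 0
ROT     : 3 0 0
OVER    : 3 0 0 0
EQ      : 3 0 1
ADD     : 3 1
SWAP    : 1 3
SWAP    : 3 1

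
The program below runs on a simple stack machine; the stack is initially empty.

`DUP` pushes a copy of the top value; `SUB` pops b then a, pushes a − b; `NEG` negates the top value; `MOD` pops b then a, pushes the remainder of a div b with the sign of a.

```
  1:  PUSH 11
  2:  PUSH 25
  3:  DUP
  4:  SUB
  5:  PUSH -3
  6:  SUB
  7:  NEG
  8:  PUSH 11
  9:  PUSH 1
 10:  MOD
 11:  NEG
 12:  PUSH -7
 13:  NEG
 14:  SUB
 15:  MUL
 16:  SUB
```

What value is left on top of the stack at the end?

-10

PUSH 11 : 11
PUSH 25 : 11 25
DUP     : 11 25 25
SUB     : 11 0
PUSH -3 : 11 0 -3
SUB     : 11 3
NEG     : 11 -3
PUSH 11 : 11 -3 11
PUSH 1  : 11 -3 11 1
MOD     : 11 -3 0
NEG     : 11 -3 0
PUSH -7 : 11 -3 0 -7
NEG     : 11 -3 0 7
SUB     : 11 -3 -7
MUL     : 11 21
SUB     : -10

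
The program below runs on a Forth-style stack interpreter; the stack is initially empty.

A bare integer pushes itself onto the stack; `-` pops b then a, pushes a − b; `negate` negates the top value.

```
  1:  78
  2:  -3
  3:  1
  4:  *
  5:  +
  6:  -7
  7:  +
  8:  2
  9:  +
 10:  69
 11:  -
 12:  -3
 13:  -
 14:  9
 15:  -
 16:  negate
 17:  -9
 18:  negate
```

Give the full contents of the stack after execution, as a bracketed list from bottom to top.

[5, 9]

78     : 78
-3     : 78 -3
1      : 78 -3 1
*      : 78 -3
+      : 75
-7     : 75 -7
+      : 68
2      : 68 2
+      : 70
69     : 70 69
-      : 1
-3     : 1 -3
-      : 4
9      : 4 9
-      : -5
negate : 5
-9     : 5 -9
negate : 5 9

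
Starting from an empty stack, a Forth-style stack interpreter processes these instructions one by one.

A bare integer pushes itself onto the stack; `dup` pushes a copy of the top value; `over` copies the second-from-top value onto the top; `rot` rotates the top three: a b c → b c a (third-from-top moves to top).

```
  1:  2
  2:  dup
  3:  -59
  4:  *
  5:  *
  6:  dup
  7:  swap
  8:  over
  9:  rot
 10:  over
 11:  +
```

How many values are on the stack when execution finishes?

2    -> [2]
dup  -> [2, 2]
-59  -> [2, 2, -59]
*    -> [2, -118]
*    -> [-236]
dup  -> [-236, -236]
swap -> [-236, -236]
over -> [-236, -236, -236]
rot  -> [-236, -236, -236]
over -> [-236, -236, -236, -236]
+    -> [-236, -236, -472]

3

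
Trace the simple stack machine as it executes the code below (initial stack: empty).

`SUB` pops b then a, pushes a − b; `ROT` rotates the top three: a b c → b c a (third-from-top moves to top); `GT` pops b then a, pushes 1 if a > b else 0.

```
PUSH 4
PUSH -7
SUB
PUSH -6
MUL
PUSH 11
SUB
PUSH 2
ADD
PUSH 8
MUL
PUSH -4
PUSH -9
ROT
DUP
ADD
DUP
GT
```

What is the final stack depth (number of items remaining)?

3

PUSH 4   4
PUSH -7  4 -7
SUB      11
PUSH -6  11 -6
MUL      -66
PUSH 11  -66 11
SUB      -77
PUSH 2   -77 2
ADD      -75
PUSH 8   -75 8
MUL      -600
PUSH -4  -600 -4
PUSH -9  -600 -4 -9
ROT      -4 -9 -600
DUP      -4 -9 -600 -600
ADD      -4 -9 -1200
DUP      -4 -9 -1200 -1200
GT       -4 -9 0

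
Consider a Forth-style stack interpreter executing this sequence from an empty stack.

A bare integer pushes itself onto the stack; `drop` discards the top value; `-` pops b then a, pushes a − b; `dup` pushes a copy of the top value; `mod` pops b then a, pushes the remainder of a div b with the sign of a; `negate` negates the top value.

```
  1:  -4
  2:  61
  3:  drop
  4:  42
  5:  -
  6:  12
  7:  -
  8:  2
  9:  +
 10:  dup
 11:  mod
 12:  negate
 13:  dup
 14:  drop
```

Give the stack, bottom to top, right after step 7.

[-58]

-4   : [-4]
61   : [-4, 61]
drop : [-4]
42   : [-4, 42]
-    : [-46]
12   : [-46, 12]
-    : [-58]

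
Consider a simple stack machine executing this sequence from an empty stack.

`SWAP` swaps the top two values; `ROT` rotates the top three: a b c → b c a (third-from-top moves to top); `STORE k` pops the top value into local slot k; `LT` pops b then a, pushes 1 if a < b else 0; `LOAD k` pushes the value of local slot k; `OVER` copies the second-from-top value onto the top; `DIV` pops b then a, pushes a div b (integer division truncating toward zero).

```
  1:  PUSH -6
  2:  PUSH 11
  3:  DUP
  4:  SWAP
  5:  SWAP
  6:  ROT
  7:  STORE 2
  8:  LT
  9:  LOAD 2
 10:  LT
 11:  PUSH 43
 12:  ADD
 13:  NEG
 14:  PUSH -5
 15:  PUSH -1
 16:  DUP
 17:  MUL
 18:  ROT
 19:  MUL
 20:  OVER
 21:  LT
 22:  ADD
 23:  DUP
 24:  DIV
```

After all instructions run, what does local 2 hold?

-6

PUSH -6 -> [-6]
PUSH 11 -> [-6, 11]
DUP     -> [-6, 11, 11]
SWAP    -> [-6, 11, 11]
SWAP    -> [-6, 11, 11]
ROT     -> [11, 11, -6]
STORE 2 -> [11, 11]
LT      -> [0]
LOAD 2  -> [0, -6]
LT      -> [0]
PUSH 43 -> [0, 43]
ADD     -> [43]
NEG     -> [-43]
PUSH -5 -> [-43, -5]
PUSH -1 -> [-43, -5, -1]
DUP     -> [-43, -5, -1, -1]
MUL     -> [-43, -5, 1]
ROT     -> [-5, 1, -43]
MUL     -> [-5, -43]
OVER    -> [-5, -43, -5]
LT      -> [-5, 1]
ADD     -> [-4]
DUP     -> [-4, -4]
DIV     -> [1]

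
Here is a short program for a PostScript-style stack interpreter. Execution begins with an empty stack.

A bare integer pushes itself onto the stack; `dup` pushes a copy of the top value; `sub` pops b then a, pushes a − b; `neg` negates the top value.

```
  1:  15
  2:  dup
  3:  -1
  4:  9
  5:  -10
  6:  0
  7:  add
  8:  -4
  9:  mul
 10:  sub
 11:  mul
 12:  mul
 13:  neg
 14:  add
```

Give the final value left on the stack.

15  → [15]
dup → [15, 15]
-1  → [15, 15, -1]
9   → [15, 15, -1, 9]
-10 → [15, 15, -1, 9, -10]
0   → [15, 15, -1, 9, -10, 0]
add → [15, 15, -1, 9, -10]
-4  → [15, 15, -1, 9, -10, -4]
mul → [15, 15, -1, 9, 40]
sub → [15, 15, -1, -31]
mul → [15, 15, 31]
mul → [15, 465]
neg → [15, -465]
add → [-450]

-450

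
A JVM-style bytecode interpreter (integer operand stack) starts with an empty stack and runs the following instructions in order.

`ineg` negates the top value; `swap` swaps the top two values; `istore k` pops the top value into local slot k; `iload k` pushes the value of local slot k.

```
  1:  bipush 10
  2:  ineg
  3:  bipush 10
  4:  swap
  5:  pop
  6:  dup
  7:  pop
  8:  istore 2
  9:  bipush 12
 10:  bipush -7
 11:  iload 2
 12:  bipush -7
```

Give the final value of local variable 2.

bipush 10 -> 10
ineg      -> -10
bipush 10 -> -10 10
swap      -> 10 -10
pop       -> 10
dup       -> 10 10
pop       -> 10
istore 2  -> (empty)
bipush 12 -> 12
bipush -7 -> 12 -7
iload 2   -> 12 -7 10
bipush -7 -> 12 -7 10 -7

10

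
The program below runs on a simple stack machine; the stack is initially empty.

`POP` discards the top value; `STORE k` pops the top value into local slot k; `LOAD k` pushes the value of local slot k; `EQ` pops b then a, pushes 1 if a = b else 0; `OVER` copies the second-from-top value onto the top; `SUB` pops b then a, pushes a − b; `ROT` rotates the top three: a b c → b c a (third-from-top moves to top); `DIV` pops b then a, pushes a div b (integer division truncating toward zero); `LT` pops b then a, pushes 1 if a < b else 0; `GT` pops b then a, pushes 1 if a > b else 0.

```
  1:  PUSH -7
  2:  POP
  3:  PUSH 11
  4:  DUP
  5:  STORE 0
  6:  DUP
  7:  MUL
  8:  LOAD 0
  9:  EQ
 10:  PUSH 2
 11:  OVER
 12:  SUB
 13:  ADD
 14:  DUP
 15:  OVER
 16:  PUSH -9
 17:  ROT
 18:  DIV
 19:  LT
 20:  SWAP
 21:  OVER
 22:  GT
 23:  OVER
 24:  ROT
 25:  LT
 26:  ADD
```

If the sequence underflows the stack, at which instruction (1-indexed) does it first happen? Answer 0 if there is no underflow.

PUSH -7 → -7
POP     → (empty)
PUSH 11 → 11
DUP     → 11 11
STORE 0 → 11
DUP     → 11 11
MUL     → 121
LOAD 0  → 121 11
EQ      → 0
PUSH 2  → 0 2
OVER    → 0 2 0
SUB     → 0 2
ADD     → 2
DUP     → 2 2
OVER    → 2 2 2
PUSH -9 → 2 2 2 -9
ROT     → 2 2 -9 2
DIV     → 2 2 -4
LT      → 2 0
SWAP    → 0 2
OVER    → 0 2 0
GT      → 0 1
OVER    → 0 1 0
ROT     → 1 0 0
LT      → 1 0
ADD     → 1

0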